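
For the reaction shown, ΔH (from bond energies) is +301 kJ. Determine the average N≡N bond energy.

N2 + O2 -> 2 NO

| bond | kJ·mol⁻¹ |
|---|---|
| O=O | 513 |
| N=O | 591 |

D(N≡N) ≈ 970 kJ/mol

Let D be the N≡N bond energy.
Σ(broken) = 1×D + 1×513 = 513 + D
Σ(formed) = 2×591 = 1182
ΔH = Σ(broken) − Σ(formed) = (513 + D) − (1182) = −669 + D
Setting this equal to +301 kJ gives D = 970 kJ/mol.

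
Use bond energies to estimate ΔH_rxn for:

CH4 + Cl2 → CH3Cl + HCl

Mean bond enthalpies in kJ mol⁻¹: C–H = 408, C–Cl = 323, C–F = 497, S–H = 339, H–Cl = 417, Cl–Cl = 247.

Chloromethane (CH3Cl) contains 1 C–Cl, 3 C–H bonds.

Bonds broken (reactants):
  C–H: 4 × 408 = 1632
  Cl–Cl: 1 × 247 = 247
  Σ(broken) = 1879 kJ
Bonds formed (products):
  C–Cl: 1 × 323 = 323
  C–H: 3 × 408 = 1224
  H–Cl: 1 × 417 = 417
  Σ(formed) = 1964 kJ
ΔH = Σ(broken) − Σ(formed) = 1879 − 1964 = −85 kJ

ΔH ≈ −85 kJ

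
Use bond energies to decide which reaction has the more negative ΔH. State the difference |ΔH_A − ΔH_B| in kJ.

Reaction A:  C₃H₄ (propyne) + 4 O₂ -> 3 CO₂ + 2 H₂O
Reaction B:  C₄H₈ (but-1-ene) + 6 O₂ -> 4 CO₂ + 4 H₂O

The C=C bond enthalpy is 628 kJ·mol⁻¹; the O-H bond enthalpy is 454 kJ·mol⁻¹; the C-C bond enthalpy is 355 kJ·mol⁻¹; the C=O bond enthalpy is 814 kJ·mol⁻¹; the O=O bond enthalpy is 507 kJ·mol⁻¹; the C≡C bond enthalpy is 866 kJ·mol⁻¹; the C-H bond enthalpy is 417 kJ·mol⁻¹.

Reaction B, by 645 kJ

Reaction A:
  Bonds broken (reactants):
    C≡C: 1 × 866 = 866
    C-C: 1 × 355 = 355
    C-H: 4 × 417 = 1668
    O=O: 4 × 507 = 2028
    Σ(broken) = 4917 kJ
  Bonds formed (products):
    C=O: 6 × 814 = 4884
    O-H: 4 × 454 = 1816
    Σ(formed) = 6700 kJ
  ΔH_A = 4917 − 6700 = −1783 kJ
Reaction B:
  Bonds broken (reactants):
    C-C: 2 × 355 = 710
    C-H: 8 × 417 = 3336
    C=C: 1 × 628 = 628
    O=O: 6 × 507 = 3042
    Σ(broken) = 7716 kJ
  Bonds formed (products):
    C=O: 8 × 814 = 6512
    O-H: 8 × 454 = 3632
    Σ(formed) = 10144 kJ
  ΔH_B = 7716 − 10144 = −2428 kJ
ΔH_A − ΔH_B = +645 kJ, so reaction B has the more negative ΔH; |ΔH_A − ΔH_B| = 645 kJ.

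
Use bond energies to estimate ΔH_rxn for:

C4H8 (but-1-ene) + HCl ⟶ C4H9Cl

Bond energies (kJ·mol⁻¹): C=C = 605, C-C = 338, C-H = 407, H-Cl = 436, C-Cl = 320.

Bonds broken (reactants):
  C-C: 2 × 338 = 676
  C-H: 8 × 407 = 3256
  C=C: 1 × 605 = 605
  H-Cl: 1 × 436 = 436
  Σ(broken) = 4973 kJ
Bonds formed (products):
  C-C: 3 × 338 = 1014
  C-Cl: 1 × 320 = 320
  C-H: 9 × 407 = 3663
  Σ(formed) = 4997 kJ
ΔH = Σ(broken) − Σ(formed) = 4973 − 4997 = −24 kJ

ΔH ≈ −24 kJ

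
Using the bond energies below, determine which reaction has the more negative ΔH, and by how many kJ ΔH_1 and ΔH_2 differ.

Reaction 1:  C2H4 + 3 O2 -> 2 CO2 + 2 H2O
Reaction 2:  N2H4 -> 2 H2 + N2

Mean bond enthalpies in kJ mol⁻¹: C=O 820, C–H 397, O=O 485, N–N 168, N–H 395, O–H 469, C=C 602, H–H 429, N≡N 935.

Reaction 1, by 1466 kJ

Reaction 1:
  Bonds broken (reactants):
    C–H: 4 × 397 = 1588
    C=C: 1 × 602 = 602
    O=O: 3 × 485 = 1455
    Σ(broken) = 3645 kJ
  Bonds formed (products):
    C=O: 4 × 820 = 3280
    O–H: 4 × 469 = 1876
    Σ(formed) = 5156 kJ
  ΔH_1 = 3645 − 5156 = −1511 kJ
Reaction 2:
  Bonds broken (reactants):
    N–H: 4 × 395 = 1580
    N–N: 1 × 168 = 168
    Σ(broken) = 1748 kJ
  Bonds formed (products):
    H–H: 2 × 429 = 858
    N≡N: 1 × 935 = 935
    Σ(formed) = 1793 kJ
  ΔH_2 = 1748 − 1793 = −45 kJ
ΔH_1 − ΔH_2 = −1466 kJ, so reaction 1 has the more negative ΔH; |ΔH_1 − ΔH_2| = 1466 kJ.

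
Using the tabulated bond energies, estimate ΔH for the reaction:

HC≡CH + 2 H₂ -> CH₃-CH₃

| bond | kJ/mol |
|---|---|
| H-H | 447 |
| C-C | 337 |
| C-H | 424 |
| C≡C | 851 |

Bonds broken (reactants):
  C≡C: 1 × 851 = 851
  C-H: 2 × 424 = 848
  H-H: 2 × 447 = 894
  Σ(broken) = 2593 kJ
Bonds formed (products):
  C-C: 1 × 337 = 337
  C-H: 6 × 424 = 2544
  Σ(formed) = 2881 kJ
ΔH = Σ(broken) − Σ(formed) = 2593 − 2881 = −288 kJ

ΔH ≈ −288 kJ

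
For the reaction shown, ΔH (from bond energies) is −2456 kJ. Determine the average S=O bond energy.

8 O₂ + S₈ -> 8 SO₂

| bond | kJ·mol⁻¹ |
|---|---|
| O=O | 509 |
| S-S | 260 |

Let D be the S=O bond energy.
Σ(broken) = 8×509 + 8×260 = 6152
Σ(formed) = 16×D = 16D
ΔH = Σ(broken) − Σ(formed) = (6152) − (16D) = +6152 − 16D
Setting this equal to −2456 kJ gives 16D = 8608, so D = 538 kJ/mol.

D(S=O) ≈ 538 kJ/mol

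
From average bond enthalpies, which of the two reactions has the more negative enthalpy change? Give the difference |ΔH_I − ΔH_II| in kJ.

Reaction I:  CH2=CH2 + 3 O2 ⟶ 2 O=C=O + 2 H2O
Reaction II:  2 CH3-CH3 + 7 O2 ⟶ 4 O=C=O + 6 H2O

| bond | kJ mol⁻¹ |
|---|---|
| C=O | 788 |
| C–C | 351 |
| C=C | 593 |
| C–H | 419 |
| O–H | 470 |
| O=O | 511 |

Reaction II, by 1407 kJ

Reaction I:
  Bonds broken (reactants):
    C–H: 4 × 419 = 1676
    C=C: 1 × 593 = 593
    O=O: 3 × 511 = 1533
    Σ(broken) = 3802 kJ
  Bonds formed (products):
    C=O: 4 × 788 = 3152
    O–H: 4 × 470 = 1880
    Σ(formed) = 5032 kJ
  ΔH_I = 3802 − 5032 = −1230 kJ
Reaction II:
  Bonds broken (reactants):
    C–C: 2 × 351 = 702
    C–H: 12 × 419 = 5028
    O=O: 7 × 511 = 3577
    Σ(broken) = 9307 kJ
  Bonds formed (products):
    C=O: 8 × 788 = 6304
    O–H: 12 × 470 = 5640
    Σ(formed) = 11944 kJ
  ΔH_II = 9307 − 11944 = −2637 kJ
ΔH_I − ΔH_II = +1407 kJ, so reaction II has the more negative ΔH; |ΔH_I − ΔH_II| = 1407 kJ.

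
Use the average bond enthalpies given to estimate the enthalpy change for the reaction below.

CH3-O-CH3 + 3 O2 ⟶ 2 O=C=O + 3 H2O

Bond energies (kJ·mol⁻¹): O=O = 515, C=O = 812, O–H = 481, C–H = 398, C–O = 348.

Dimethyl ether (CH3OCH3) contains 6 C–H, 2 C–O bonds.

ΔH ≈ −1505 kJ

Bonds broken (reactants):
  C–H: 6 × 398 = 2388
  C–O: 2 × 348 = 696
  O=O: 3 × 515 = 1545
  Σ(broken) = 4629 kJ
Bonds formed (products):
  C=O: 4 × 812 = 3248
  O–H: 6 × 481 = 2886
  Σ(formed) = 6134 kJ
ΔH = Σ(broken) − Σ(formed) = 4629 − 6134 = −1505 kJ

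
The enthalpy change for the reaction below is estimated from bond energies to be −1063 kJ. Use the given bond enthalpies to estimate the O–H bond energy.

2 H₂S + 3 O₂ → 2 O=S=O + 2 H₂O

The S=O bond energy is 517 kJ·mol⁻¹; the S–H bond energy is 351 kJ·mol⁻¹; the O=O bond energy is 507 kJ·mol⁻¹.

Let D be the O–H bond energy.
Σ(broken) = 3×507 + 4×351 = 2925
Σ(formed) = 4×D + 4×517 = 2068 + 4D
ΔH = Σ(broken) − Σ(formed) = (2925) − (2068 + 4D) = +857 − 4D
Setting this equal to −1063 kJ gives 4D = 1920, so D = 480 kJ/mol.

D(O–H) ≈ 480 kJ/mol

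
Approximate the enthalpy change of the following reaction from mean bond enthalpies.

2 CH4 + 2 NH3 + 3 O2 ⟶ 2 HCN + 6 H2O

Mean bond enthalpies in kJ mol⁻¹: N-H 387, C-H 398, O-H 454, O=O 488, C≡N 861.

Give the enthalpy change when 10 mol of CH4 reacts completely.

Bonds broken (reactants):
  C-H: 8 × 398 = 3184
  N-H: 6 × 387 = 2322
  O=O: 3 × 488 = 1464
  Σ(broken) = 6970 kJ
Bonds formed (products):
  C≡N: 2 × 861 = 1722
  C-H: 2 × 398 = 796
  O-H: 12 × 454 = 5448
  Σ(formed) = 7966 kJ
ΔH = Σ(broken) − Σ(formed) = 6970 − 7966 = −996 kJ
For 5× the reaction as written: 5 × (−996) = −4980 kJ

ΔH = −4980 kJ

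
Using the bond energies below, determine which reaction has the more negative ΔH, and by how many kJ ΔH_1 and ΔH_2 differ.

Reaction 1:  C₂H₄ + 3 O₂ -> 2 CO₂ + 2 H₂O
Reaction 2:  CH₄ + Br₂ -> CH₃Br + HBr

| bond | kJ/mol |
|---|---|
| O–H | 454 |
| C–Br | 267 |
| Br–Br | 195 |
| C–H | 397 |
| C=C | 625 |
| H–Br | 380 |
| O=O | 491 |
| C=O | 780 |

Reaction 1, by 1195 kJ

Reaction 1:
  Bonds broken (reactants):
    C–H: 4 × 397 = 1588
    C=C: 1 × 625 = 625
    O=O: 3 × 491 = 1473
    Σ(broken) = 3686 kJ
  Bonds formed (products):
    C=O: 4 × 780 = 3120
    O–H: 4 × 454 = 1816
    Σ(formed) = 4936 kJ
  ΔH_1 = 3686 − 4936 = −1250 kJ
Reaction 2:
  Bonds broken (reactants):
    Br–Br: 1 × 195 = 195
    C–H: 4 × 397 = 1588
    Σ(broken) = 1783 kJ
  Bonds formed (products):
    C–Br: 1 × 267 = 267
    C–H: 3 × 397 = 1191
    H–Br: 1 × 380 = 380
    Σ(formed) = 1838 kJ
  ΔH_2 = 1783 − 1838 = −55 kJ
ΔH_1 − ΔH_2 = −1195 kJ, so reaction 1 has the more negative ΔH; |ΔH_1 − ΔH_2| = 1195 kJ.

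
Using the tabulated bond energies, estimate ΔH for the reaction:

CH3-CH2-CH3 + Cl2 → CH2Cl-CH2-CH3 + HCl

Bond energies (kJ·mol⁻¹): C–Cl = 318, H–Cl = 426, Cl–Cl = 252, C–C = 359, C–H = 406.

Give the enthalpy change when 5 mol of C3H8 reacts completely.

Bonds broken (reactants):
  C–C: 2 × 359 = 718
  C–H: 8 × 406 = 3248
  Cl–Cl: 1 × 252 = 252
  Σ(broken) = 4218 kJ
Bonds formed (products):
  C–C: 2 × 359 = 718
  C–Cl: 1 × 318 = 318
  C–H: 7 × 406 = 2842
  H–Cl: 1 × 426 = 426
  Σ(formed) = 4304 kJ
ΔH = Σ(broken) − Σ(formed) = 4218 − 4304 = −86 kJ
For 5× the reaction as written: 5 × (−86) = −430 kJ

ΔH = −430 kJ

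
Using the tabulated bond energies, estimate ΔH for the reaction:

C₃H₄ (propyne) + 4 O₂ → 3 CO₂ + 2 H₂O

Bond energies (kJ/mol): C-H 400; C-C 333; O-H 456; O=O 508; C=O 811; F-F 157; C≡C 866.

ΔH ≈ −1859 kJ

Bonds broken (reactants):
  C≡C: 1 × 866 = 866
  C-C: 1 × 333 = 333
  C-H: 4 × 400 = 1600
  O=O: 4 × 508 = 2032
  Σ(broken) = 4831 kJ
Bonds formed (products):
  C=O: 6 × 811 = 4866
  O-H: 4 × 456 = 1824
  Σ(formed) = 6690 kJ
ΔH = Σ(broken) − Σ(formed) = 4831 − 6690 = −1859 kJ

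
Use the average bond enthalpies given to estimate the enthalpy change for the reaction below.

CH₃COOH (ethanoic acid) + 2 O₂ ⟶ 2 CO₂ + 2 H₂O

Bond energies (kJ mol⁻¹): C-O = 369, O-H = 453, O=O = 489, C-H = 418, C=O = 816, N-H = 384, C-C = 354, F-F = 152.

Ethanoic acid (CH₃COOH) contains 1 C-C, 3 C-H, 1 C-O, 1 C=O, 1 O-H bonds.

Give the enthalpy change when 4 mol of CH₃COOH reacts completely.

Bonds broken (reactants):
  C-C: 1 × 354 = 354
  C-H: 3 × 418 = 1254
  C-O: 1 × 369 = 369
  C=O: 1 × 816 = 816
  O-H: 1 × 453 = 453
  O=O: 2 × 489 = 978
  Σ(broken) = 4224 kJ
Bonds formed (products):
  C=O: 4 × 816 = 3264
  O-H: 4 × 453 = 1812
  Σ(formed) = 5076 kJ
ΔH = Σ(broken) − Σ(formed) = 4224 − 5076 = −852 kJ
For 4× the reaction as written: 4 × (−852) = −3408 kJ

ΔH = −3408 kJ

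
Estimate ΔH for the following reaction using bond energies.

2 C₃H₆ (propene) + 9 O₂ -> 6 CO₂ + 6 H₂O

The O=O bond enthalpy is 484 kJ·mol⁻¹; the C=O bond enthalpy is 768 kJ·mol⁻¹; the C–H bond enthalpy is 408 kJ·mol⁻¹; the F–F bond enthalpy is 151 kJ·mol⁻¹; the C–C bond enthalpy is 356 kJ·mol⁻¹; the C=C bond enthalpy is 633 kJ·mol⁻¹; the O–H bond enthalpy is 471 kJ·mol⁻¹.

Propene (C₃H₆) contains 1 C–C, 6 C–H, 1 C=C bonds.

ΔH ≈ −3638 kJ

Bonds broken (reactants):
  C–C: 2 × 356 = 712
  C–H: 12 × 408 = 4896
  C=C: 2 × 633 = 1266
  O=O: 9 × 484 = 4356
  Σ(broken) = 11230 kJ
Bonds formed (products):
  C=O: 12 × 768 = 9216
  O–H: 12 × 471 = 5652
  Σ(formed) = 14868 kJ
ΔH = Σ(broken) − Σ(formed) = 11230 − 14868 = −3638 kJ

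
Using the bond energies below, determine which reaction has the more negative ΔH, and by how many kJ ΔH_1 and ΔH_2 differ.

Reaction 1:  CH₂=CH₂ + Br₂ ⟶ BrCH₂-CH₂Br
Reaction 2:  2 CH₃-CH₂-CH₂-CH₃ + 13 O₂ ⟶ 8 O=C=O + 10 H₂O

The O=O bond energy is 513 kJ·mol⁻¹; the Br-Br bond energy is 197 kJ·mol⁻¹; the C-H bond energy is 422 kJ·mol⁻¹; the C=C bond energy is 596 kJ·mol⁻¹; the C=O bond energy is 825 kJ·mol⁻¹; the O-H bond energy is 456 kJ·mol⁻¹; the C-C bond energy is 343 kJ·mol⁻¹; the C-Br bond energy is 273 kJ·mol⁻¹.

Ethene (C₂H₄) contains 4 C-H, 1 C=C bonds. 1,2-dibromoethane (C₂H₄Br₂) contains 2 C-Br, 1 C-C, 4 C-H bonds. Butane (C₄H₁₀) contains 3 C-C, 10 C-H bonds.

Reaction 1:
  Bonds broken (reactants):
    Br-Br: 1 × 197 = 197
    C-H: 4 × 422 = 1688
    C=C: 1 × 596 = 596
    Σ(broken) = 2481 kJ
  Bonds formed (products):
    C-Br: 2 × 273 = 546
    C-C: 1 × 343 = 343
    C-H: 4 × 422 = 1688
    Σ(formed) = 2577 kJ
  ΔH_1 = 2481 − 2577 = −96 kJ
Reaction 2:
  Bonds broken (reactants):
    C-C: 6 × 343 = 2058
    C-H: 20 × 422 = 8440
    O=O: 13 × 513 = 6669
    Σ(broken) = 17167 kJ
  Bonds formed (products):
    C=O: 16 × 825 = 13200
    O-H: 20 × 456 = 9120
    Σ(formed) = 22320 kJ
  ΔH_2 = 17167 − 22320 = −5153 kJ
ΔH_1 − ΔH_2 = +5057 kJ, so reaction 2 has the more negative ΔH; |ΔH_1 − ΔH_2| = 5057 kJ.

Reaction 2, by 5057 kJ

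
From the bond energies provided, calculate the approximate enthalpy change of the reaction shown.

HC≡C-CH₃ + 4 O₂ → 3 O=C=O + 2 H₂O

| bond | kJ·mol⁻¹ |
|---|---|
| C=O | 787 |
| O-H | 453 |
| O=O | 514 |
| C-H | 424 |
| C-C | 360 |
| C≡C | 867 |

ΔH ≈ −1555 kJ

Bonds broken (reactants):
  C≡C: 1 × 867 = 867
  C-C: 1 × 360 = 360
  C-H: 4 × 424 = 1696
  O=O: 4 × 514 = 2056
  Σ(broken) = 4979 kJ
Bonds formed (products):
  C=O: 6 × 787 = 4722
  O-H: 4 × 453 = 1812
  Σ(formed) = 6534 kJ
ΔH = Σ(broken) − Σ(formed) = 4979 − 6534 = −1555 kJ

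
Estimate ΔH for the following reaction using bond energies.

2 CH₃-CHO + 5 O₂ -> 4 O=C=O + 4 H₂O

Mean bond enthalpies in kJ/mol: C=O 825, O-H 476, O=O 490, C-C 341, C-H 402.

Bonds broken (reactants):
  C-C: 2 × 341 = 682
  C-H: 8 × 402 = 3216
  C=O: 2 × 825 = 1650
  O=O: 5 × 490 = 2450
  Σ(broken) = 7998 kJ
Bonds formed (products):
  C=O: 8 × 825 = 6600
  O-H: 8 × 476 = 3808
  Σ(formed) = 10408 kJ
ΔH = Σ(broken) − Σ(formed) = 7998 − 10408 = −2410 kJ

ΔH ≈ −2410 kJ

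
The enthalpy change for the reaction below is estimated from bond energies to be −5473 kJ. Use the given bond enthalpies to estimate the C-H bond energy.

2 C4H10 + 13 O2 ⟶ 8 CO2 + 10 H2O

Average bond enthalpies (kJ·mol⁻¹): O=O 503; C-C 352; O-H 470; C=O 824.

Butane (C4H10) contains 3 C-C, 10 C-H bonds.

D(C-H) ≈ 423 kJ/mol

Let D be the C-H bond energy.
Σ(broken) = 6×352 + 20×D + 13×503 = 8651 + 20D
Σ(formed) = 16×824 + 20×470 = 22584
ΔH = Σ(broken) − Σ(formed) = (8651 + 20D) − (22584) = −13933 + 20D
Setting this equal to −5473 kJ gives 20D = 8460, so D = 423 kJ/mol.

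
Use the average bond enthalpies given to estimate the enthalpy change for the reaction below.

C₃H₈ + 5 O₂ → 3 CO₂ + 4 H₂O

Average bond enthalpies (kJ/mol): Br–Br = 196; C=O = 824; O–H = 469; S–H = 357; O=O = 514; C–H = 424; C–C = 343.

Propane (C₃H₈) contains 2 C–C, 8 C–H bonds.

Bonds broken (reactants):
  C–C: 2 × 343 = 686
  C–H: 8 × 424 = 3392
  O=O: 5 × 514 = 2570
  Σ(broken) = 6648 kJ
Bonds formed (products):
  C=O: 6 × 824 = 4944
  O–H: 8 × 469 = 3752
  Σ(formed) = 8696 kJ
ΔH = Σ(broken) − Σ(formed) = 6648 − 8696 = −2048 kJ

ΔH ≈ −2048 kJ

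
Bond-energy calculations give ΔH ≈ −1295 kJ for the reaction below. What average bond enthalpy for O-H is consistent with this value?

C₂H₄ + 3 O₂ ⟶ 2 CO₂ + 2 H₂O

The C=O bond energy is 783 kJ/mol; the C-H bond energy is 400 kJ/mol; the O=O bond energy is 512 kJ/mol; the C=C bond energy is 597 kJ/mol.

D(O-H) ≈ 474 kJ/mol

Let D be the O-H bond energy.
Σ(broken) = 4×400 + 1×597 + 3×512 = 3733
Σ(formed) = 4×783 + 4×D = 3132 + 4D
ΔH = Σ(broken) − Σ(formed) = (3733) − (3132 + 4D) = +601 − 4D
Setting this equal to −1295 kJ gives 4D = 1896, so D = 474 kJ/mol.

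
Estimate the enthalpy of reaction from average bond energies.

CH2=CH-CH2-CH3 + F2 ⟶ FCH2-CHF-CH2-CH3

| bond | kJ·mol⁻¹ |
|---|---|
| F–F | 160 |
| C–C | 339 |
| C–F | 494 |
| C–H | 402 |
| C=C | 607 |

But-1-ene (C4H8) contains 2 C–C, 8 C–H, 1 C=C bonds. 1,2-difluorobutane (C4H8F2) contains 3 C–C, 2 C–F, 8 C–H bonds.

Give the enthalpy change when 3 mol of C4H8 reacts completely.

ΔH = −1680 kJ

Bonds broken (reactants):
  C–C: 2 × 339 = 678
  C–H: 8 × 402 = 3216
  C=C: 1 × 607 = 607
  F–F: 1 × 160 = 160
  Σ(broken) = 4661 kJ
Bonds formed (products):
  C–C: 3 × 339 = 1017
  C–F: 2 × 494 = 988
  C–H: 8 × 402 = 3216
  Σ(formed) = 5221 kJ
ΔH = Σ(broken) − Σ(formed) = 4661 − 5221 = −560 kJ
For 3× the reaction as written: 3 × (−560) = −1680 kJ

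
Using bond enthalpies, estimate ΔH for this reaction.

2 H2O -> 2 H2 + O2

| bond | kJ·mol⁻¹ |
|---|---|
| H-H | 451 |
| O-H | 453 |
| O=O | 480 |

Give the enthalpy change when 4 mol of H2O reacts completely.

Bonds broken (reactants):
  O-H: 4 × 453 = 1812
  Σ(broken) = 1812 kJ
Bonds formed (products):
  H-H: 2 × 451 = 902
  O=O: 1 × 480 = 480
  Σ(formed) = 1382 kJ
ΔH = Σ(broken) − Σ(formed) = 1812 − 1382 = +430 kJ
For 2× the reaction as written: 2 × (+430) = +860 kJ

ΔH = +860 kJ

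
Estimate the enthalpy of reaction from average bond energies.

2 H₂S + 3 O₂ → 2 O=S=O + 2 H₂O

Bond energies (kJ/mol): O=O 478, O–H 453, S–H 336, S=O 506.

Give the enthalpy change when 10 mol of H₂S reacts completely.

Bonds broken (reactants):
  O=O: 3 × 478 = 1434
  S–H: 4 × 336 = 1344
  Σ(broken) = 2778 kJ
Bonds formed (products):
  O–H: 4 × 453 = 1812
  S=O: 4 × 506 = 2024
  Σ(formed) = 3836 kJ
ΔH = Σ(broken) − Σ(formed) = 2778 − 3836 = −1058 kJ
For 5× the reaction as written: 5 × (−1058) = −5290 kJ

ΔH = −5290 kJ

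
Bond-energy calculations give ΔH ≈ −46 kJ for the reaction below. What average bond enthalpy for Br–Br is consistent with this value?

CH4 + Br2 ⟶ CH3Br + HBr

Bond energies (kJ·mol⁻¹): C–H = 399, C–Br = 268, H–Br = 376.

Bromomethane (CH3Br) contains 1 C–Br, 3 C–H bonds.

D(Br–Br) ≈ 199 kJ/mol

Let D be the Br–Br bond energy.
Σ(broken) = 1×D + 4×399 = 1596 + D
Σ(formed) = 1×268 + 3×399 + 1×376 = 1841
ΔH = Σ(broken) − Σ(formed) = (1596 + D) − (1841) = −245 + D
Setting this equal to −46 kJ gives D = 199 kJ/mol.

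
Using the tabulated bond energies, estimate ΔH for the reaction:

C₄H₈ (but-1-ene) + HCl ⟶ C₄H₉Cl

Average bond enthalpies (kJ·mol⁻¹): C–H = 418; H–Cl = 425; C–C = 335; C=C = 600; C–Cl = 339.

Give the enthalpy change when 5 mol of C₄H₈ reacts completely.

ΔH = −335 kJ

Bonds broken (reactants):
  C–C: 2 × 335 = 670
  C–H: 8 × 418 = 3344
  C=C: 1 × 600 = 600
  H–Cl: 1 × 425 = 425
  Σ(broken) = 5039 kJ
Bonds formed (products):
  C–C: 3 × 335 = 1005
  C–Cl: 1 × 339 = 339
  C–H: 9 × 418 = 3762
  Σ(formed) = 5106 kJ
ΔH = Σ(broken) − Σ(formed) = 5039 − 5106 = −67 kJ
For 5× the reaction as written: 5 × (−67) = −335 kJ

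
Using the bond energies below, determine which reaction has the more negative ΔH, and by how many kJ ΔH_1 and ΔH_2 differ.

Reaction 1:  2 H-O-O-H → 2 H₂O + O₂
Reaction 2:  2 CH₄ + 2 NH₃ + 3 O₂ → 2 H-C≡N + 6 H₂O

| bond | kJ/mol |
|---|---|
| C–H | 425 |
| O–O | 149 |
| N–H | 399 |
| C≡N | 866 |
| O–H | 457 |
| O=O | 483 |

Reaction 2, by 638 kJ

Reaction 1:
  Bonds broken (reactants):
    O–H: 4 × 457 = 1828
    O–O: 2 × 149 = 298
    Σ(broken) = 2126 kJ
  Bonds formed (products):
    O–H: 4 × 457 = 1828
    O=O: 1 × 483 = 483
    Σ(formed) = 2311 kJ
  ΔH_1 = 2126 − 2311 = −185 kJ
Reaction 2:
  Bonds broken (reactants):
    C–H: 8 × 425 = 3400
    N–H: 6 × 399 = 2394
    O=O: 3 × 483 = 1449
    Σ(broken) = 7243 kJ
  Bonds formed (products):
    C≡N: 2 × 866 = 1732
    C–H: 2 × 425 = 850
    O–H: 12 × 457 = 5484
    Σ(formed) = 8066 kJ
  ΔH_2 = 7243 − 8066 = −823 kJ
ΔH_1 − ΔH_2 = +638 kJ, so reaction 2 has the more negative ΔH; |ΔH_1 − ΔH_2| = 638 kJ.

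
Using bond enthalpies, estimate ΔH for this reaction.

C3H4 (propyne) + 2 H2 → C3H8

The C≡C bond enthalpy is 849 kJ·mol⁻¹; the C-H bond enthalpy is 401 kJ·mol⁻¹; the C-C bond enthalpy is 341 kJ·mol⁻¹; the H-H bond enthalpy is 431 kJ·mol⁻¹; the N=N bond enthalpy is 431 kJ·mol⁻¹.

Bonds broken (reactants):
  C≡C: 1 × 849 = 849
  C-C: 1 × 341 = 341
  C-H: 4 × 401 = 1604
  H-H: 2 × 431 = 862
  Σ(broken) = 3656 kJ
Bonds formed (products):
  C-C: 2 × 341 = 682
  C-H: 8 × 401 = 3208
  Σ(formed) = 3890 kJ
ΔH = Σ(broken) − Σ(formed) = 3656 − 3890 = −234 kJ

ΔH ≈ −234 kJ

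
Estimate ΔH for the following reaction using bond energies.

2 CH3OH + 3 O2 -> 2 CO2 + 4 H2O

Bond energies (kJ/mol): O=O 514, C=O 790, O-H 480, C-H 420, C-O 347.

ΔH ≈ −1284 kJ

Bonds broken (reactants):
  C-H: 6 × 420 = 2520
  C-O: 2 × 347 = 694
  O-H: 2 × 480 = 960
  O=O: 3 × 514 = 1542
  Σ(broken) = 5716 kJ
Bonds formed (products):
  C=O: 4 × 790 = 3160
  O-H: 8 × 480 = 3840
  Σ(formed) = 7000 kJ
ΔH = Σ(broken) − Σ(formed) = 5716 − 7000 = −1284 kJ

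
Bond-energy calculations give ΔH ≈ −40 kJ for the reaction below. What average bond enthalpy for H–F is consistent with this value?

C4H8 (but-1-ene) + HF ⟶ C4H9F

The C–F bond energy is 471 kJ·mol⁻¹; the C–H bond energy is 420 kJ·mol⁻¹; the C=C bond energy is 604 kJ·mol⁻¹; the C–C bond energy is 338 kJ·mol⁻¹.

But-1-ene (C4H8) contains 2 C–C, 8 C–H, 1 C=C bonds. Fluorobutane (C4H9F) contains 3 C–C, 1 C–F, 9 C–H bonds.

D(H–F) ≈ 585 kJ/mol

Let D be the H–F bond energy.
Σ(broken) = 2×338 + 8×420 + 1×604 + 1×D = 4640 + D
Σ(formed) = 3×338 + 1×471 + 9×420 = 5265
ΔH = Σ(broken) − Σ(formed) = (4640 + D) − (5265) = −625 + D
Setting this equal to −40 kJ gives D = 585 kJ/mol.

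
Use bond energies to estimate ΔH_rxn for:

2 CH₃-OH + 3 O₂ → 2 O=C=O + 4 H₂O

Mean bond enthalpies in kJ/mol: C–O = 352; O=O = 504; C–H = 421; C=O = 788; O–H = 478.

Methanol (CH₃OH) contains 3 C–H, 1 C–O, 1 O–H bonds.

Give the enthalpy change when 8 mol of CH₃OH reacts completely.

Bonds broken (reactants):
  C–H: 6 × 421 = 2526
  C–O: 2 × 352 = 704
  O–H: 2 × 478 = 956
  O=O: 3 × 504 = 1512
  Σ(broken) = 5698 kJ
Bonds formed (products):
  C=O: 4 × 788 = 3152
  O–H: 8 × 478 = 3824
  Σ(formed) = 6976 kJ
ΔH = Σ(broken) − Σ(formed) = 5698 − 6976 = −1278 kJ
For 4× the reaction as written: 4 × (−1278) = −5112 kJ

ΔH = −5112 kJ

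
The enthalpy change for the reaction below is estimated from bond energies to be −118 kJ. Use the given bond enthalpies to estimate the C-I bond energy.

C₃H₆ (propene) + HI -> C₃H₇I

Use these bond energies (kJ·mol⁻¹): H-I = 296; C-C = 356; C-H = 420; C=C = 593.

D(C-I) ≈ 231 kJ/mol

Let D be the C-I bond energy.
Σ(broken) = 1×356 + 6×420 + 1×593 + 1×296 = 3765
Σ(formed) = 2×356 + 7×420 + 1×D = 3652 + D
ΔH = Σ(broken) − Σ(formed) = (3765) − (3652 + D) = +113 − D
Setting this equal to −118 kJ gives D = 231 kJ/mol.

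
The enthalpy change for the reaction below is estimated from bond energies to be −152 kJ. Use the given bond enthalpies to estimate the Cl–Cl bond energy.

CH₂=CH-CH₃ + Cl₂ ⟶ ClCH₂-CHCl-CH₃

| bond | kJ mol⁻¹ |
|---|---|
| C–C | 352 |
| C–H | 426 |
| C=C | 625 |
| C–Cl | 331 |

D(Cl–Cl) ≈ 237 kJ/mol

Let D be the Cl–Cl bond energy.
Σ(broken) = 1×352 + 6×426 + 1×625 + 1×D = 3533 + D
Σ(formed) = 2×352 + 2×331 + 6×426 = 3922
ΔH = Σ(broken) − Σ(formed) = (3533 + D) − (3922) = −389 + D
Setting this equal to −152 kJ gives D = 237 kJ/mol.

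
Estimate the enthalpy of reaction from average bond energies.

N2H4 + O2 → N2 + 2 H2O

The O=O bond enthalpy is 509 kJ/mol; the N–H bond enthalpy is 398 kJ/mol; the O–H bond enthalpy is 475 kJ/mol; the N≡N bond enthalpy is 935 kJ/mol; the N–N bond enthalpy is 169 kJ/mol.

ΔH ≈ −565 kJ

Bonds broken (reactants):
  N–H: 4 × 398 = 1592
  N–N: 1 × 169 = 169
  O=O: 1 × 509 = 509
  Σ(broken) = 2270 kJ
Bonds formed (products):
  N≡N: 1 × 935 = 935
  O–H: 4 × 475 = 1900
  Σ(formed) = 2835 kJ
ΔH = Σ(broken) − Σ(formed) = 2270 − 2835 = −565 kJ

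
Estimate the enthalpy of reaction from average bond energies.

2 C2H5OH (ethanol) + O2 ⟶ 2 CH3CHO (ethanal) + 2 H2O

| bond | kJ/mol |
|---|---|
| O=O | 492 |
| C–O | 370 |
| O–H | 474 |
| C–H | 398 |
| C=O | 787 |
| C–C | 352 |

Bonds broken (reactants):
  C–C: 2 × 352 = 704
  C–H: 10 × 398 = 3980
  C–O: 2 × 370 = 740
  O–H: 2 × 474 = 948
  O=O: 1 × 492 = 492
  Σ(broken) = 6864 kJ
Bonds formed (products):
  C–C: 2 × 352 = 704
  C–H: 8 × 398 = 3184
  C=O: 2 × 787 = 1574
  O–H: 4 × 474 = 1896
  Σ(formed) = 7358 kJ
ΔH = Σ(broken) − Σ(formed) = 6864 − 7358 = −494 kJ

ΔH ≈ −494 kJ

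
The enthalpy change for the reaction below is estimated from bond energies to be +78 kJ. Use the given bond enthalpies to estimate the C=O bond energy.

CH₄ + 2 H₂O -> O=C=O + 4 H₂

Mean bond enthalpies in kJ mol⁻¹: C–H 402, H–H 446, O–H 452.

Let D be the C=O bond energy.
Σ(broken) = 4×402 + 4×452 = 3416
Σ(formed) = 2×D + 4×446 = 1784 + 2D
ΔH = Σ(broken) − Σ(formed) = (3416) − (1784 + 2D) = +1632 − 2D
Setting this equal to +78 kJ gives 2D = 1554, so D = 777 kJ/mol.

D(C=O) ≈ 777 kJ/mol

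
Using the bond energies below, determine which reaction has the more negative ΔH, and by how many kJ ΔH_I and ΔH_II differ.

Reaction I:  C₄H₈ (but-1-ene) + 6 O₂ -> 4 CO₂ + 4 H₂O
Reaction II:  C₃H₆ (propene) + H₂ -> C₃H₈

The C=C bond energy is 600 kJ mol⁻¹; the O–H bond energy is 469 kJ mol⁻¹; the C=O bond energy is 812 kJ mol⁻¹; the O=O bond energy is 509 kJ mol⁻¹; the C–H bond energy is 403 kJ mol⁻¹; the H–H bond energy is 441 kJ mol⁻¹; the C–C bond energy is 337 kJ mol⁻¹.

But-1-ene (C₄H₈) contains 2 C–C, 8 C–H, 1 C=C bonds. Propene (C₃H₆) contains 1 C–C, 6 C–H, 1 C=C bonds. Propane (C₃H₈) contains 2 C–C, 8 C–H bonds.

Reaction I:
  Bonds broken (reactants):
    C–C: 2 × 337 = 674
    C–H: 8 × 403 = 3224
    C=C: 1 × 600 = 600
    O=O: 6 × 509 = 3054
    Σ(broken) = 7552 kJ
  Bonds formed (products):
    C=O: 8 × 812 = 6496
    O–H: 8 × 469 = 3752
    Σ(formed) = 10248 kJ
  ΔH_I = 7552 − 10248 = −2696 kJ
Reaction II:
  Bonds broken (reactants):
    C–C: 1 × 337 = 337
    C–H: 6 × 403 = 2418
    C=C: 1 × 600 = 600
    H–H: 1 × 441 = 441
    Σ(broken) = 3796 kJ
  Bonds formed (products):
    C–C: 2 × 337 = 674
    C–H: 8 × 403 = 3224
    Σ(formed) = 3898 kJ
  ΔH_II = 3796 − 3898 = −102 kJ
ΔH_I − ΔH_II = −2594 kJ, so reaction I has the more negative ΔH; |ΔH_I − ΔH_II| = 2594 kJ.

Reaction I, by 2594 kJ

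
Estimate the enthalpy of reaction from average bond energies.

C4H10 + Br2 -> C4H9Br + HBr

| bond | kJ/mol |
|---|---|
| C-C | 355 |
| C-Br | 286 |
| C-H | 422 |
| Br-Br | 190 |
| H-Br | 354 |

Bonds broken (reactants):
  Br-Br: 1 × 190 = 190
  C-C: 3 × 355 = 1065
  C-H: 10 × 422 = 4220
  Σ(broken) = 5475 kJ
Bonds formed (products):
  C-Br: 1 × 286 = 286
  C-C: 3 × 355 = 1065
  C-H: 9 × 422 = 3798
  H-Br: 1 × 354 = 354
  Σ(formed) = 5503 kJ
ΔH = Σ(broken) − Σ(formed) = 5475 − 5503 = −28 kJ

ΔH ≈ −28 kJ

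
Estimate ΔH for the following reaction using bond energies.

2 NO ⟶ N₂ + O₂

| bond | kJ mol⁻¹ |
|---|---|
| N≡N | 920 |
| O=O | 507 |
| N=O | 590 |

ΔH ≈ −247 kJ

Bonds broken (reactants):
  N=O: 2 × 590 = 1180
  Σ(broken) = 1180 kJ
Bonds formed (products):
  N≡N: 1 × 920 = 920
  O=O: 1 × 507 = 507
  Σ(formed) = 1427 kJ
ΔH = Σ(broken) − Σ(formed) = 1180 − 1427 = −247 kJ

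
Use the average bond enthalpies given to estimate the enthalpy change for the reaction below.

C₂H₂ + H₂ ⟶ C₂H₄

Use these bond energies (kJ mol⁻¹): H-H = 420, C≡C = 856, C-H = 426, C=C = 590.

ΔH ≈ −166 kJ

Bonds broken (reactants):
  C≡C: 1 × 856 = 856
  C-H: 2 × 426 = 852
  H-H: 1 × 420 = 420
  Σ(broken) = 2128 kJ
Bonds formed (products):
  C-H: 4 × 426 = 1704
  C=C: 1 × 590 = 590
  Σ(formed) = 2294 kJ
ΔH = Σ(broken) − Σ(formed) = 2128 − 2294 = −166 kJ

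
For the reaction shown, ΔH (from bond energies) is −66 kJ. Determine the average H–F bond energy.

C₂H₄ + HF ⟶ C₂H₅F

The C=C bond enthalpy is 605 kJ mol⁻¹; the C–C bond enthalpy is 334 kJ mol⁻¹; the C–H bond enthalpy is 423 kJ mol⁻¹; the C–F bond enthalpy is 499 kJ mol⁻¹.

Let D be the H–F bond energy.
Σ(broken) = 4×423 + 1×605 + 1×D = 2297 + D
Σ(formed) = 1×334 + 1×499 + 5×423 = 2948
ΔH = Σ(broken) − Σ(formed) = (2297 + D) − (2948) = −651 + D
Setting this equal to −66 kJ gives D = 585 kJ/mol.

D(H–F) ≈ 585 kJ/mol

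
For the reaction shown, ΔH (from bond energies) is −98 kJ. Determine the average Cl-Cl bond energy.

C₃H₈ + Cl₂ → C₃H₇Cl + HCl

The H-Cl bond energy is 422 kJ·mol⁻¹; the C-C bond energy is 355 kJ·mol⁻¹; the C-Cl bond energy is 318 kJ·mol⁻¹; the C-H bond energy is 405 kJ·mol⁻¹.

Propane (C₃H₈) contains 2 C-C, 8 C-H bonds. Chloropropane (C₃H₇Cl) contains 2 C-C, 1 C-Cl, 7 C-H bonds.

D(Cl-Cl) ≈ 237 kJ/mol

Let D be the Cl-Cl bond energy.
Σ(broken) = 2×355 + 8×405 + 1×D = 3950 + D
Σ(formed) = 2×355 + 1×318 + 7×405 + 1×422 = 4285
ΔH = Σ(broken) − Σ(formed) = (3950 + D) − (4285) = −335 + D
Setting this equal to −98 kJ gives D = 237 kJ/mol.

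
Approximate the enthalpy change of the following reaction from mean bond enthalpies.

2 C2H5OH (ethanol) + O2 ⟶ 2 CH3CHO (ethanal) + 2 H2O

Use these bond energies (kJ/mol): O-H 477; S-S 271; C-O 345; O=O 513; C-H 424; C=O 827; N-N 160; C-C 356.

ΔH ≈ −557 kJ

Bonds broken (reactants):
  C-C: 2 × 356 = 712
  C-H: 10 × 424 = 4240
  C-O: 2 × 345 = 690
  O-H: 2 × 477 = 954
  O=O: 1 × 513 = 513
  Σ(broken) = 7109 kJ
Bonds formed (products):
  C-C: 2 × 356 = 712
  C-H: 8 × 424 = 3392
  C=O: 2 × 827 = 1654
  O-H: 4 × 477 = 1908
  Σ(formed) = 7666 kJ
ΔH = Σ(broken) − Σ(formed) = 7109 − 7666 = −557 kJ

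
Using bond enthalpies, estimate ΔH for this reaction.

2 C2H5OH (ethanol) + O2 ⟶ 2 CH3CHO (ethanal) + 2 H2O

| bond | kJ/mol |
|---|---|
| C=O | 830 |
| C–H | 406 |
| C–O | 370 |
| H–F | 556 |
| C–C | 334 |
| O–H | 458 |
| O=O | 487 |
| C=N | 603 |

Bonds broken (reactants):
  C–C: 2 × 334 = 668
  C–H: 10 × 406 = 4060
  C–O: 2 × 370 = 740
  O–H: 2 × 458 = 916
  O=O: 1 × 487 = 487
  Σ(broken) = 6871 kJ
Bonds formed (products):
  C–C: 2 × 334 = 668
  C–H: 8 × 406 = 3248
  C=O: 2 × 830 = 1660
  O–H: 4 × 458 = 1832
  Σ(formed) = 7408 kJ
ΔH = Σ(broken) − Σ(formed) = 6871 − 7408 = −537 kJ

ΔH ≈ −537 kJ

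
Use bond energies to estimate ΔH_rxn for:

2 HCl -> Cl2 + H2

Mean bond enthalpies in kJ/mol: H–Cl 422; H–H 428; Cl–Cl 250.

ΔH ≈ +166 kJ

Bonds broken (reactants):
  H–Cl: 2 × 422 = 844
  Σ(broken) = 844 kJ
Bonds formed (products):
  Cl–Cl: 1 × 250 = 250
  H–H: 1 × 428 = 428
  Σ(formed) = 678 kJ
ΔH = Σ(broken) − Σ(formed) = 844 − 678 = +166 kJ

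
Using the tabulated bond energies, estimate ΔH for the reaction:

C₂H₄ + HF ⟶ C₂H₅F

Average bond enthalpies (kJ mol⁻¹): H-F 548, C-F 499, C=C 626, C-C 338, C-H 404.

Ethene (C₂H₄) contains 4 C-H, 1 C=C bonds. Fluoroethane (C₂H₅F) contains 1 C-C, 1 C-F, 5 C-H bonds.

Bonds broken (reactants):
  C-H: 4 × 404 = 1616
  C=C: 1 × 626 = 626
  H-F: 1 × 548 = 548
  Σ(broken) = 2790 kJ
Bonds formed (products):
  C-C: 1 × 338 = 338
  C-F: 1 × 499 = 499
  C-H: 5 × 404 = 2020
  Σ(formed) = 2857 kJ
ΔH = Σ(broken) − Σ(formed) = 2790 − 2857 = −67 kJ

ΔH ≈ −67 kJ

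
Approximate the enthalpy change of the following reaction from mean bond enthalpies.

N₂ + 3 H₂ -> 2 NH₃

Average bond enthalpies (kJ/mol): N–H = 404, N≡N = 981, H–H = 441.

Bonds broken (reactants):
  H–H: 3 × 441 = 1323
  N≡N: 1 × 981 = 981
  Σ(broken) = 2304 kJ
Bonds formed (products):
  N–H: 6 × 404 = 2424
  Σ(formed) = 2424 kJ
ΔH = Σ(broken) − Σ(formed) = 2304 − 2424 = −120 kJ

ΔH ≈ −120 kJ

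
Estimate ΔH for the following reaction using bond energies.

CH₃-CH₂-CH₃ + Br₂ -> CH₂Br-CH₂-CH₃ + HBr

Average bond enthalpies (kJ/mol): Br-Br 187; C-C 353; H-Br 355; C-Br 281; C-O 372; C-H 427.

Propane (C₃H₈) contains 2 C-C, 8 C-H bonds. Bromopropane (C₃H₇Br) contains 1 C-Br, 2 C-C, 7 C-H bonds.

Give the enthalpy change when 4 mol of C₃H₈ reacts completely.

ΔH = −88 kJ

Bonds broken (reactants):
  Br-Br: 1 × 187 = 187
  C-C: 2 × 353 = 706
  C-H: 8 × 427 = 3416
  Σ(broken) = 4309 kJ
Bonds formed (products):
  C-Br: 1 × 281 = 281
  C-C: 2 × 353 = 706
  C-H: 7 × 427 = 2989
  H-Br: 1 × 355 = 355
  Σ(formed) = 4331 kJ
ΔH = Σ(broken) − Σ(formed) = 4309 − 4331 = −22 kJ
For 4× the reaction as written: 4 × (−22) = −88 kJ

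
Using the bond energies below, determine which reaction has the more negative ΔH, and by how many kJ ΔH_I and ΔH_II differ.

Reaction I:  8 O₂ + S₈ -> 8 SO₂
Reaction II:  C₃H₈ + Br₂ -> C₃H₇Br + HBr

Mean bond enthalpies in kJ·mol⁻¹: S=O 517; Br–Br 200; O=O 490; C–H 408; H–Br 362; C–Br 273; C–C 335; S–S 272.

Reaction I:
  Bonds broken (reactants):
    O=O: 8 × 490 = 3920
    S–S: 8 × 272 = 2176
    Σ(broken) = 6096 kJ
  Bonds formed (products):
    S=O: 16 × 517 = 8272
    Σ(formed) = 8272 kJ
  ΔH_I = 6096 − 8272 = −2176 kJ
Reaction II:
  Bonds broken (reactants):
    Br–Br: 1 × 200 = 200
    C–C: 2 × 335 = 670
    C–H: 8 × 408 = 3264
    Σ(broken) = 4134 kJ
  Bonds formed (products):
    C–Br: 1 × 273 = 273
    C–C: 2 × 335 = 670
    C–H: 7 × 408 = 2856
    H–Br: 1 × 362 = 362
    Σ(formed) = 4161 kJ
  ΔH_II = 4134 − 4161 = −27 kJ
ΔH_I − ΔH_II = −2149 kJ, so reaction I has the more negative ΔH; |ΔH_I − ΔH_II| = 2149 kJ.

Reaction I, by 2149 kJ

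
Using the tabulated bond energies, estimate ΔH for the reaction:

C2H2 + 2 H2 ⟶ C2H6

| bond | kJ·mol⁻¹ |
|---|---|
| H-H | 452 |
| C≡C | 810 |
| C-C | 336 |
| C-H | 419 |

ΔH ≈ −298 kJ

Bonds broken (reactants):
  C≡C: 1 × 810 = 810
  C-H: 2 × 419 = 838
  H-H: 2 × 452 = 904
  Σ(broken) = 2552 kJ
Bonds formed (products):
  C-C: 1 × 336 = 336
  C-H: 6 × 419 = 2514
  Σ(formed) = 2850 kJ
ΔH = Σ(broken) − Σ(formed) = 2552 − 2850 = −298 kJ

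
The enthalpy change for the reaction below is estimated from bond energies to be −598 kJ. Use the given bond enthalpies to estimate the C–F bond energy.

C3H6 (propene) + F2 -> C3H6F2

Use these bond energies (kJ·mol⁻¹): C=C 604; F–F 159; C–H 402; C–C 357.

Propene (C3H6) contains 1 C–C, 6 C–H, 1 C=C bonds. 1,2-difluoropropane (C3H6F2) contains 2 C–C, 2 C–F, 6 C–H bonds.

Let D be the C–F bond energy.
Σ(broken) = 1×357 + 6×402 + 1×604 + 1×159 = 3532
Σ(formed) = 2×357 + 2×D + 6×402 = 3126 + 2D
ΔH = Σ(broken) − Σ(formed) = (3532) − (3126 + 2D) = +406 − 2D
Setting this equal to −598 kJ gives 2D = 1004, so D = 502 kJ/mol.

D(C–F) ≈ 502 kJ/mol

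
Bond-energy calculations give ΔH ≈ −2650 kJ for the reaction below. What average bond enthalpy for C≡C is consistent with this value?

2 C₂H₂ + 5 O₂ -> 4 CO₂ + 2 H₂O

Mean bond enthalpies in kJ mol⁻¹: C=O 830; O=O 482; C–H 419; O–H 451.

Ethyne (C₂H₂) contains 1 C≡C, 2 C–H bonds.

D(C≡C) ≈ 854 kJ/mol

Let D be the C≡C bond energy.
Σ(broken) = 2×D + 4×419 + 5×482 = 4086 + 2D
Σ(formed) = 8×830 + 4×451 = 8444
ΔH = Σ(broken) − Σ(formed) = (4086 + 2D) − (8444) = −4358 + 2D
Setting this equal to −2650 kJ gives 2D = 1708, so D = 854 kJ/mol.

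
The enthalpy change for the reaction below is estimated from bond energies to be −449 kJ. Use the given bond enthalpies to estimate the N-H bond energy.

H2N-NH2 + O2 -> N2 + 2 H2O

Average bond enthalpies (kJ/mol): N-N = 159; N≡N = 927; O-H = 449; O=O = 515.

D(N-H) ≈ 400 kJ/mol

Let D be the N-H bond energy.
Σ(broken) = 4×D + 1×159 + 1×515 = 674 + 4D
Σ(formed) = 1×927 + 4×449 = 2723
ΔH = Σ(broken) − Σ(formed) = (674 + 4D) − (2723) = −2049 + 4D
Setting this equal to −449 kJ gives 4D = 1600, so D = 400 kJ/mol.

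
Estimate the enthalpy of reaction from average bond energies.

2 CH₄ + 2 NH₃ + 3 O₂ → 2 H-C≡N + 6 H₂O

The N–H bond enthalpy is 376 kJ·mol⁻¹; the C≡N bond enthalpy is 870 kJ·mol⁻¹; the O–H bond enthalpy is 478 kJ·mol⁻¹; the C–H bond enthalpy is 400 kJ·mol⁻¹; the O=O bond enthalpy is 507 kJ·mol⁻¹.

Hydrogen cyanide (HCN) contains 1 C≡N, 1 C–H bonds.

Bonds broken (reactants):
  C–H: 8 × 400 = 3200
  N–H: 6 × 376 = 2256
  O=O: 3 × 507 = 1521
  Σ(broken) = 6977 kJ
Bonds formed (products):
  C≡N: 2 × 870 = 1740
  C–H: 2 × 400 = 800
  O–H: 12 × 478 = 5736
  Σ(formed) = 8276 kJ
ΔH = Σ(broken) − Σ(formed) = 6977 − 8276 = −1299 kJ

ΔH ≈ −1299 kJ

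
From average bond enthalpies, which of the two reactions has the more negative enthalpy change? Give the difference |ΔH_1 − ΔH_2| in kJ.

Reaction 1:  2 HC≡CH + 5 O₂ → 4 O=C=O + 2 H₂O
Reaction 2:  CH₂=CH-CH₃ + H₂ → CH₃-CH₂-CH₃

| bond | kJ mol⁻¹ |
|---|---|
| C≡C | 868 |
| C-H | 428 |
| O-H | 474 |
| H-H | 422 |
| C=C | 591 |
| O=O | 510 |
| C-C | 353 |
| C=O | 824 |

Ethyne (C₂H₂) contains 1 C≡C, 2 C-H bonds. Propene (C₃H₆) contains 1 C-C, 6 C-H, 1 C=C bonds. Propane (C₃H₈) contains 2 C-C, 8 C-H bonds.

Reaction 1, by 2294 kJ

Reaction 1:
  Bonds broken (reactants):
    C≡C: 2 × 868 = 1736
    C-H: 4 × 428 = 1712
    O=O: 5 × 510 = 2550
    Σ(broken) = 5998 kJ
  Bonds formed (products):
    C=O: 8 × 824 = 6592
    O-H: 4 × 474 = 1896
    Σ(formed) = 8488 kJ
  ΔH_1 = 5998 − 8488 = −2490 kJ
Reaction 2:
  Bonds broken (reactants):
    C-C: 1 × 353 = 353
    C-H: 6 × 428 = 2568
    C=C: 1 × 591 = 591
    H-H: 1 × 422 = 422
    Σ(broken) = 3934 kJ
  Bonds formed (products):
    C-C: 2 × 353 = 706
    C-H: 8 × 428 = 3424
    Σ(formed) = 4130 kJ
  ΔH_2 = 3934 − 4130 = −196 kJ
ΔH_1 − ΔH_2 = −2294 kJ, so reaction 1 has the more negative ΔH; |ΔH_1 − ΔH_2| = 2294 kJ.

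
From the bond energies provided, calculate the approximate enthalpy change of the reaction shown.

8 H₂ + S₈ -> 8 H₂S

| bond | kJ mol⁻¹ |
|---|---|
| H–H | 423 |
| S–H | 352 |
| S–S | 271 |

Bonds broken (reactants):
  H–H: 8 × 423 = 3384
  S–S: 8 × 271 = 2168
  Σ(broken) = 5552 kJ
Bonds formed (products):
  S–H: 16 × 352 = 5632
  Σ(formed) = 5632 kJ
ΔH = Σ(broken) − Σ(formed) = 5552 − 5632 = −80 kJ

ΔH ≈ −80 kJ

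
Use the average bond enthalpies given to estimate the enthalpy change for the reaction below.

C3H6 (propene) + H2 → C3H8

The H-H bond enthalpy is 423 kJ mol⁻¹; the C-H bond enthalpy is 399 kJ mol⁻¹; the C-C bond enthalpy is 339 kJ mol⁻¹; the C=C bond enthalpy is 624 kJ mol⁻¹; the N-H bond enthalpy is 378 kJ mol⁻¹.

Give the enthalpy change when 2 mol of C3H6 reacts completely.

ΔH = −180 kJ

Bonds broken (reactants):
  C-C: 1 × 339 = 339
  C-H: 6 × 399 = 2394
  C=C: 1 × 624 = 624
  H-H: 1 × 423 = 423
  Σ(broken) = 3780 kJ
Bonds formed (products):
  C-C: 2 × 339 = 678
  C-H: 8 × 399 = 3192
  Σ(formed) = 3870 kJ
ΔH = Σ(broken) − Σ(formed) = 3780 − 3870 = −90 kJ
For 2× the reaction as written: 2 × (−90) = −180 kJ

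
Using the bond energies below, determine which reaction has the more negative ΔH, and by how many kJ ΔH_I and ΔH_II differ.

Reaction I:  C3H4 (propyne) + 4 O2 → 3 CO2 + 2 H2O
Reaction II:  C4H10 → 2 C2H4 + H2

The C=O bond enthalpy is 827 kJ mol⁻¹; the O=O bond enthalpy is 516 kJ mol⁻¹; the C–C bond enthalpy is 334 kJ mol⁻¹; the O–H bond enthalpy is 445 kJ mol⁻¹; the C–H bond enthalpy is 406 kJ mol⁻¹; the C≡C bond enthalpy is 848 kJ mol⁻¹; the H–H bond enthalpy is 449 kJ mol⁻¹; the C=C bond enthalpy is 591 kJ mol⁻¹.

Reaction I:
  Bonds broken (reactants):
    C≡C: 1 × 848 = 848
    C–C: 1 × 334 = 334
    C–H: 4 × 406 = 1624
    O=O: 4 × 516 = 2064
    Σ(broken) = 4870 kJ
  Bonds formed (products):
    C=O: 6 × 827 = 4962
    O–H: 4 × 445 = 1780
    Σ(formed) = 6742 kJ
  ΔH_I = 4870 − 6742 = −1872 kJ
Reaction II:
  Bonds broken (reactants):
    C–C: 3 × 334 = 1002
    C–H: 10 × 406 = 4060
    Σ(broken) = 5062 kJ
  Bonds formed (products):
    C–H: 8 × 406 = 3248
    C=C: 2 × 591 = 1182
    H–H: 1 × 449 = 449
    Σ(formed) = 4879 kJ
  ΔH_II = 5062 − 4879 = +183 kJ
ΔH_I − ΔH_II = −2055 kJ, so reaction I has the more negative ΔH; |ΔH_I − ΔH_II| = 2055 kJ.

Reaction I, by 2055 kJ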